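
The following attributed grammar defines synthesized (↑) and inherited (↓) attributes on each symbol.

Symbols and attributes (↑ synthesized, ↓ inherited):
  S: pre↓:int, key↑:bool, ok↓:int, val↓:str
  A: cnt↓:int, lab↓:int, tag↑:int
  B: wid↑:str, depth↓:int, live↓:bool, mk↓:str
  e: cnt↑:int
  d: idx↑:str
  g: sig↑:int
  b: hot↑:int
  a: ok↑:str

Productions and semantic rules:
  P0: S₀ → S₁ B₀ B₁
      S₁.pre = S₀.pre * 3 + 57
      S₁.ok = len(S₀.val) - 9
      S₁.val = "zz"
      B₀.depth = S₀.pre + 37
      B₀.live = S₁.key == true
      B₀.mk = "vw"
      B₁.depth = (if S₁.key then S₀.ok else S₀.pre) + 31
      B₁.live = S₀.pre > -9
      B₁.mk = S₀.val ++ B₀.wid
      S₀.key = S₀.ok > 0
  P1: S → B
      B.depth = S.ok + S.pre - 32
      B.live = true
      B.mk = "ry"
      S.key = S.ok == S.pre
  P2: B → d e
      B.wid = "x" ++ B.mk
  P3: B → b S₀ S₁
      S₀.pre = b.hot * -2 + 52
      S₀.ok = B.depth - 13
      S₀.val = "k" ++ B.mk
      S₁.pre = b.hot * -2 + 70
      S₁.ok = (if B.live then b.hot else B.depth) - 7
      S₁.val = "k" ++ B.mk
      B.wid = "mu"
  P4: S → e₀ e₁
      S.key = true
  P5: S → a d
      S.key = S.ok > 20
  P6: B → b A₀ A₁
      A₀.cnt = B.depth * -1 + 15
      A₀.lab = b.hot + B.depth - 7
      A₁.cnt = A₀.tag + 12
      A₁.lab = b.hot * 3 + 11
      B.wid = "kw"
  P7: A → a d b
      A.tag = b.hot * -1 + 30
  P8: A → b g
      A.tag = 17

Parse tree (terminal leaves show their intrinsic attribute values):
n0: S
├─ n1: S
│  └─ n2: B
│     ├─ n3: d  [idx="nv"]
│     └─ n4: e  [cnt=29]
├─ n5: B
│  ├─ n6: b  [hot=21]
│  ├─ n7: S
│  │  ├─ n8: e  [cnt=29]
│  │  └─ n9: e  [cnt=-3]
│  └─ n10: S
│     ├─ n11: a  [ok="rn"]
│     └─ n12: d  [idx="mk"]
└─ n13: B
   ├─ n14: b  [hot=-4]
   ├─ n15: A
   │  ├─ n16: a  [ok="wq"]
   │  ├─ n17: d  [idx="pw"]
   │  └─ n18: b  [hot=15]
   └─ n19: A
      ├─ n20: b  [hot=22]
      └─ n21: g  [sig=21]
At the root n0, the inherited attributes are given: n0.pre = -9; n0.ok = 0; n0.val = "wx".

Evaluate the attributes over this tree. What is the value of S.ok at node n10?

1. n0.pre = -9  [given at root]
2. n0.ok = 0  [given at root]
3. n0.val = "wx"  [given at root]
4. n1.pre = 30  [S₀.pre * 3 + 57]
5. n1.ok = -7  [len(S₀.val) - 9]
6. n1.val = "zz"  ["zz"]
7. n2.depth = -9  [S.ok + S.pre - 32]
8. n2.live = true  [true]
9. n2.mk = "ry"  ["ry"]
10. n3.idx = "nv"  [terminal]
11. n4.cnt = 29  [terminal]
12. n2.wid = "xry"  ["x" ++ B.mk]
13. n1.key = false  [S.ok == S.pre]
14. n5.depth = 28  [S₀.pre + 37]
15. n5.live = false  [S₁.key == true]
16. n5.mk = "vw"  ["vw"]
17. n6.hot = 21  [terminal]
18. n7.pre = 10  [b.hot * -2 + 52]
19. n7.ok = 15  [B.depth - 13]
20. n7.val = "kvw"  ["k" ++ B.mk]
21. n8.cnt = 29  [terminal]
22. n9.cnt = -3  [terminal]
23. n7.key = true  [true]
24. n10.pre = 28  [b.hot * -2 + 70]
25. n10.ok = 21  [(if B.live then b.hot else B.depth) - 7]
26. n10.val = "kvw"  ["k" ++ B.mk]
27. n11.ok = "rn"  [terminal]
28. n12.idx = "mk"  [terminal]
29. n10.key = true  [S.ok > 20]
30. n5.wid = "mu"  ["mu"]
31. n13.depth = 22  [(if S₁.key then S₀.ok else S₀.pre) + 31]
32. n13.live = false  [S₀.pre > -9]
33. n13.mk = "wxmu"  [S₀.val ++ B₀.wid]
34. n14.hot = -4  [terminal]
35. n15.cnt = -7  [B.depth * -1 + 15]
36. n15.lab = 11  [b.hot + B.depth - 7]
37. n16.ok = "wq"  [terminal]
38. n17.idx = "pw"  [terminal]
39. n18.hot = 15  [terminal]
40. n15.tag = 15  [b.hot * -1 + 30]
41. n19.cnt = 27  [A₀.tag + 12]
42. n19.lab = -1  [b.hot * 3 + 11]
43. n20.hot = 22  [terminal]
44. n21.sig = 21  [terminal]
45. n19.tag = 17  [17]
46. n13.wid = "kw"  ["kw"]
47. n0.key = false  [S₀.ok > 0]

21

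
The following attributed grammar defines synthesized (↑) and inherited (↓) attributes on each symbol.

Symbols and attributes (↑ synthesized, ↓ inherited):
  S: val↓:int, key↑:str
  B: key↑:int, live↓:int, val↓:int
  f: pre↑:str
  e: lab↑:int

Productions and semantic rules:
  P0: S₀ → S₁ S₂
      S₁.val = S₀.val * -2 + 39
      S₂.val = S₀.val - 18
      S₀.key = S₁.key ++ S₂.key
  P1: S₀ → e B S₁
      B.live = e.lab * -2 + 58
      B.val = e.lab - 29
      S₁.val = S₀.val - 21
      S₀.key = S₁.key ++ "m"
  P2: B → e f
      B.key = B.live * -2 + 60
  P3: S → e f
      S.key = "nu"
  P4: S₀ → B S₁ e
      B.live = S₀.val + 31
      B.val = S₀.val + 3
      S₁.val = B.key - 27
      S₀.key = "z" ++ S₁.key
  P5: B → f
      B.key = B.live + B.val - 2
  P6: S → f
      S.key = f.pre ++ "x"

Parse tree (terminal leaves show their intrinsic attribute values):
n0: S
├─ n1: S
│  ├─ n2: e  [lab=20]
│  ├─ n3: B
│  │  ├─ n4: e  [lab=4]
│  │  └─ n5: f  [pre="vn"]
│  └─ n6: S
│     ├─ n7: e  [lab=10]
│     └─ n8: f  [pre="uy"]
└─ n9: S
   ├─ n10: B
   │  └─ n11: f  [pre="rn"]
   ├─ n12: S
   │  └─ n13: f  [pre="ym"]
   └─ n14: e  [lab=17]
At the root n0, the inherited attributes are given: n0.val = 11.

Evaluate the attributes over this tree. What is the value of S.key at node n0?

1. n0.val = 11  [given at root]
2. n1.val = 17  [S₀.val * -2 + 39]
3. n2.lab = 20  [terminal]
4. n3.live = 18  [e.lab * -2 + 58]
5. n3.val = -9  [e.lab - 29]
6. n4.lab = 4  [terminal]
7. n5.pre = "vn"  [terminal]
8. n3.key = 24  [B.live * -2 + 60]
9. n6.val = -4  [S₀.val - 21]
10. n7.lab = 10  [terminal]
11. n8.pre = "uy"  [terminal]
12. n6.key = "nu"  ["nu"]
13. n1.key = "num"  [S₁.key ++ "m"]
14. n9.val = -7  [S₀.val - 18]
15. n10.live = 24  [S₀.val + 31]
16. n10.val = -4  [S₀.val + 3]
17. n11.pre = "rn"  [terminal]
18. n10.key = 18  [B.live + B.val - 2]
19. n12.val = -9  [B.key - 27]
20. n13.pre = "ym"  [terminal]
21. n12.key = "ymx"  [f.pre ++ "x"]
22. n14.lab = 17  [terminal]
23. n9.key = "zymx"  ["z" ++ S₁.key]
24. n0.key = "numzymx"  [S₁.key ++ S₂.key]

"numzymx"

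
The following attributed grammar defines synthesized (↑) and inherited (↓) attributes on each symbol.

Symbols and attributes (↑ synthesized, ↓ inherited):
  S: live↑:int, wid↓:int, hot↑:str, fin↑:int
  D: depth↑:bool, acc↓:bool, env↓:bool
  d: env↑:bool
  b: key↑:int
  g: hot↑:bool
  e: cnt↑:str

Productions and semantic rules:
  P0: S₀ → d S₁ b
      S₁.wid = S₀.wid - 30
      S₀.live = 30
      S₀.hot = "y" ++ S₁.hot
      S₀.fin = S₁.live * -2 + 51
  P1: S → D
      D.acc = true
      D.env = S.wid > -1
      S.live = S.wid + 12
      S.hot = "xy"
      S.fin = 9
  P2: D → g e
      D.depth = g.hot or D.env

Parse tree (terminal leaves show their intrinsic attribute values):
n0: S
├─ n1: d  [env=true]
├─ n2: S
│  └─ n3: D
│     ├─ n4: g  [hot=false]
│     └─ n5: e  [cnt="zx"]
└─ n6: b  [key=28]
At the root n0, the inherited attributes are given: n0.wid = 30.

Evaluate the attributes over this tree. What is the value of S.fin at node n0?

1. n0.wid = 30  [given at root]
2. n1.env = true  [terminal]
3. n2.wid = 0  [S₀.wid - 30]
4. n3.acc = true  [true]
5. n3.env = true  [S.wid > -1]
6. n4.hot = false  [terminal]
7. n5.cnt = "zx"  [terminal]
8. n3.depth = true  [g.hot or D.env]
9. n2.live = 12  [S.wid + 12]
10. n2.hot = "xy"  ["xy"]
11. n2.fin = 9  [9]
12. n6.key = 28  [terminal]
13. n0.live = 30  [30]
14. n0.hot = "yxy"  ["y" ++ S₁.hot]
15. n0.fin = 27  [S₁.live * -2 + 51]

27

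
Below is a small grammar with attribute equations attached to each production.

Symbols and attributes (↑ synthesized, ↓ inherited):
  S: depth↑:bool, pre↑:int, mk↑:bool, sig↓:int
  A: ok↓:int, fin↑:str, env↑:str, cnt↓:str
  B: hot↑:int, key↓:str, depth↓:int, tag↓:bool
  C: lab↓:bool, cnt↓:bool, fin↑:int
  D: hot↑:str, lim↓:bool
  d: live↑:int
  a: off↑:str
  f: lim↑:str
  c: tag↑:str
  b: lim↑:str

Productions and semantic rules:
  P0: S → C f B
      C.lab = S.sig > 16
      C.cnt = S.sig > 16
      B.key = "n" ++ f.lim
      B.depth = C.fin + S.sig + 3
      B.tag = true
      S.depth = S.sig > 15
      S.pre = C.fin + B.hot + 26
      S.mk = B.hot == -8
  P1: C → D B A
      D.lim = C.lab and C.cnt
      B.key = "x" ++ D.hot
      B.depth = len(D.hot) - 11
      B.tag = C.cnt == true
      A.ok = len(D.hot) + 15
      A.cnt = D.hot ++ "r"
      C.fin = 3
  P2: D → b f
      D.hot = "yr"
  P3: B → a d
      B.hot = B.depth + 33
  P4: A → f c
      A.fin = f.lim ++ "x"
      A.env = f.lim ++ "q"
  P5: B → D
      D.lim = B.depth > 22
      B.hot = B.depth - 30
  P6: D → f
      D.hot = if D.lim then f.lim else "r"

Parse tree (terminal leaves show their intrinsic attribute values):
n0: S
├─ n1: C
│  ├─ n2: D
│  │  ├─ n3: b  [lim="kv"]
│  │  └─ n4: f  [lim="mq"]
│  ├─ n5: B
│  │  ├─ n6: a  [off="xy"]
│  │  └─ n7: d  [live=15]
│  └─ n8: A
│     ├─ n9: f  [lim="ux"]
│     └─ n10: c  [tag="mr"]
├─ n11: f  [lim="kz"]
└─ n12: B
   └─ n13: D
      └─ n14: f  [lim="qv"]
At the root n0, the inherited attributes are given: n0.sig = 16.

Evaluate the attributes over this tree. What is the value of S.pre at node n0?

21

1. n0.sig = 16  [given at root]
2. n1.lab = false  [S.sig > 16]
3. n1.cnt = false  [S.sig > 16]
4. n2.lim = false  [C.lab and C.cnt]
5. n3.lim = "kv"  [terminal]
6. n4.lim = "mq"  [terminal]
7. n2.hot = "yr"  ["yr"]
8. n5.key = "xyr"  ["x" ++ D.hot]
9. n5.depth = -9  [len(D.hot) - 11]
10. n5.tag = false  [C.cnt == true]
11. n6.off = "xy"  [terminal]
12. n7.live = 15  [terminal]
13. n5.hot = 24  [B.depth + 33]
14. n8.ok = 17  [len(D.hot) + 15]
15. n8.cnt = "yrr"  [D.hot ++ "r"]
16. n9.lim = "ux"  [terminal]
17. n10.tag = "mr"  [terminal]
18. n8.fin = "uxx"  [f.lim ++ "x"]
19. n8.env = "uxq"  [f.lim ++ "q"]
20. n1.fin = 3  [3]
21. n11.lim = "kz"  [terminal]
22. n12.key = "nkz"  ["n" ++ f.lim]
23. n12.depth = 22  [C.fin + S.sig + 3]
24. n12.tag = true  [true]
25. n13.lim = false  [B.depth > 22]
26. n14.lim = "qv"  [terminal]
27. n13.hot = "r"  [if D.lim then f.lim else "r"]
28. n12.hot = -8  [B.depth - 30]
29. n0.depth = true  [S.sig > 15]
30. n0.pre = 21  [C.fin + B.hot + 26]
31. n0.mk = true  [B.hot == -8]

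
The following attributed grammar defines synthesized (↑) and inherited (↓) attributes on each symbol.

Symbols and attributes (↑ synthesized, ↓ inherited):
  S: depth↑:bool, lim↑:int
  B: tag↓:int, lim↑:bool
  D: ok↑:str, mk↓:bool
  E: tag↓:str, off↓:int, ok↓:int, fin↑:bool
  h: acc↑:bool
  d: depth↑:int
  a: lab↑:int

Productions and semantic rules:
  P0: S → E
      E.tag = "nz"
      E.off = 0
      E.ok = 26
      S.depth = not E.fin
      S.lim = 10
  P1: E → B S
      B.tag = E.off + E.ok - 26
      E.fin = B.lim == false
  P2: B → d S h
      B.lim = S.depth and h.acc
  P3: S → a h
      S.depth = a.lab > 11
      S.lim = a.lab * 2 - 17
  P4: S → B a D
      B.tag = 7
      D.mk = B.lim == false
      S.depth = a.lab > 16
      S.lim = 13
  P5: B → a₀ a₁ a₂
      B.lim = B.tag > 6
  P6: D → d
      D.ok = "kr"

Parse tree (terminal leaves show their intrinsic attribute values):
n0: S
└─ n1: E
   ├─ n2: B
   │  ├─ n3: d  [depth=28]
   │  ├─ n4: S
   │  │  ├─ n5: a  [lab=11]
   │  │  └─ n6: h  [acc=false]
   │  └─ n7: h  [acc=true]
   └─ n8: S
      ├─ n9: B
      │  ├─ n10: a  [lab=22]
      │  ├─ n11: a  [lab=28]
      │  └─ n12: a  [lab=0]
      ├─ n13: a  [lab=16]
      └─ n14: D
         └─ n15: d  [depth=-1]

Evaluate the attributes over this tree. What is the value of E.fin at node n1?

true

1. n1.tag = "nz"  ["nz"]
2. n1.off = 0  [0]
3. n1.ok = 26  [26]
4. n2.tag = 0  [E.off + E.ok - 26]
5. n3.depth = 28  [terminal]
6. n5.lab = 11  [terminal]
7. n6.acc = false  [terminal]
8. n4.depth = false  [a.lab > 11]
9. n4.lim = 5  [a.lab * 2 - 17]
10. n7.acc = true  [terminal]
11. n2.lim = false  [S.depth and h.acc]
12. n9.tag = 7  [7]
13. n10.lab = 22  [terminal]
14. n11.lab = 28  [terminal]
15. n12.lab = 0  [terminal]
16. n9.lim = true  [B.tag > 6]
17. n13.lab = 16  [terminal]
18. n14.mk = false  [B.lim == false]
19. n15.depth = -1  [terminal]
20. n14.ok = "kr"  ["kr"]
21. n8.depth = false  [a.lab > 16]
22. n8.lim = 13  [13]
23. n1.fin = true  [B.lim == false]
24. n0.depth = false  [not E.fin]
25. n0.lim = 10  [10]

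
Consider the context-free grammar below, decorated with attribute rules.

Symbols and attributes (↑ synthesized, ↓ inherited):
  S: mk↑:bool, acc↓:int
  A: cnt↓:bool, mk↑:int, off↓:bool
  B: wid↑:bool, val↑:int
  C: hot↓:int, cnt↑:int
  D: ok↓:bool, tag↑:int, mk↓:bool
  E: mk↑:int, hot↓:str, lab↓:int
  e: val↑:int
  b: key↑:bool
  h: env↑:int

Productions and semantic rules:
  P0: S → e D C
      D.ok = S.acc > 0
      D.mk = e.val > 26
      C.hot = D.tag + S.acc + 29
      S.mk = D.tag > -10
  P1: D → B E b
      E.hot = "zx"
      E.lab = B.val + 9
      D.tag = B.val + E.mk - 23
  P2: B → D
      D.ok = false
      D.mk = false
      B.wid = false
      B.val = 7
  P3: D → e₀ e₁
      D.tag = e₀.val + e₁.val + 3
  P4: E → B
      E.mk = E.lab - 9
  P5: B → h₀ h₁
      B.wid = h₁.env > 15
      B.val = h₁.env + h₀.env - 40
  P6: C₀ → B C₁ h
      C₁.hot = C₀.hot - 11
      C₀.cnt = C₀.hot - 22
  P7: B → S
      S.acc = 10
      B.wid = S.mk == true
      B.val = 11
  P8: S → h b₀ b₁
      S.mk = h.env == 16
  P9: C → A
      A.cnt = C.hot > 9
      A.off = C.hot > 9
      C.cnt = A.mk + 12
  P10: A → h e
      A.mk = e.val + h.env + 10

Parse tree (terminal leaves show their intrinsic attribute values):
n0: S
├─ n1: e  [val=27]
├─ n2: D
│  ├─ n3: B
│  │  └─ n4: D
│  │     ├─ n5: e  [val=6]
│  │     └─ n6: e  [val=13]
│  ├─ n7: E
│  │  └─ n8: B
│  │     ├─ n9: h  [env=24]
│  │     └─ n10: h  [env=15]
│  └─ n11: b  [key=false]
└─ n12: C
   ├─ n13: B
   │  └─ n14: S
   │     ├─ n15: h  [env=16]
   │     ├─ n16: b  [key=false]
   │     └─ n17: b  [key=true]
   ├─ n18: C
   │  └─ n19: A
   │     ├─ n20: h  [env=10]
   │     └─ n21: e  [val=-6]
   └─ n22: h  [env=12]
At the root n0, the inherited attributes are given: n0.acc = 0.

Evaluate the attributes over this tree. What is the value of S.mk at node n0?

true

1. n0.acc = 0  [given at root]
2. n1.val = 27  [terminal]
3. n2.ok = false  [S.acc > 0]
4. n2.mk = true  [e.val > 26]
5. n4.ok = false  [false]
6. n4.mk = false  [false]
7. n5.val = 6  [terminal]
8. n6.val = 13  [terminal]
9. n4.tag = 22  [e₀.val + e₁.val + 3]
10. n3.wid = false  [false]
11. n3.val = 7  [7]
12. n7.hot = "zx"  ["zx"]
13. n7.lab = 16  [B.val + 9]
14. n9.env = 24  [terminal]
15. n10.env = 15  [terminal]
16. n8.wid = false  [h₁.env > 15]
17. n8.val = -1  [h₁.env + h₀.env - 40]
18. n7.mk = 7  [E.lab - 9]
19. n11.key = false  [terminal]
20. n2.tag = -9  [B.val + E.mk - 23]
21. n12.hot = 20  [D.tag + S.acc + 29]
22. n14.acc = 10  [10]
23. n15.env = 16  [terminal]
24. n16.key = false  [terminal]
25. n17.key = true  [terminal]
26. n14.mk = true  [h.env == 16]
27. n13.wid = true  [S.mk == true]
28. n13.val = 11  [11]
29. n18.hot = 9  [C₀.hot - 11]
30. n19.cnt = false  [C.hot > 9]
31. n19.off = false  [C.hot > 9]
32. n20.env = 10  [terminal]
33. n21.val = -6  [terminal]
34. n19.mk = 14  [e.val + h.env + 10]
35. n18.cnt = 26  [A.mk + 12]
36. n22.env = 12  [terminal]
37. n12.cnt = -2  [C₀.hot - 22]
38. n0.mk = true  [D.tag > -10]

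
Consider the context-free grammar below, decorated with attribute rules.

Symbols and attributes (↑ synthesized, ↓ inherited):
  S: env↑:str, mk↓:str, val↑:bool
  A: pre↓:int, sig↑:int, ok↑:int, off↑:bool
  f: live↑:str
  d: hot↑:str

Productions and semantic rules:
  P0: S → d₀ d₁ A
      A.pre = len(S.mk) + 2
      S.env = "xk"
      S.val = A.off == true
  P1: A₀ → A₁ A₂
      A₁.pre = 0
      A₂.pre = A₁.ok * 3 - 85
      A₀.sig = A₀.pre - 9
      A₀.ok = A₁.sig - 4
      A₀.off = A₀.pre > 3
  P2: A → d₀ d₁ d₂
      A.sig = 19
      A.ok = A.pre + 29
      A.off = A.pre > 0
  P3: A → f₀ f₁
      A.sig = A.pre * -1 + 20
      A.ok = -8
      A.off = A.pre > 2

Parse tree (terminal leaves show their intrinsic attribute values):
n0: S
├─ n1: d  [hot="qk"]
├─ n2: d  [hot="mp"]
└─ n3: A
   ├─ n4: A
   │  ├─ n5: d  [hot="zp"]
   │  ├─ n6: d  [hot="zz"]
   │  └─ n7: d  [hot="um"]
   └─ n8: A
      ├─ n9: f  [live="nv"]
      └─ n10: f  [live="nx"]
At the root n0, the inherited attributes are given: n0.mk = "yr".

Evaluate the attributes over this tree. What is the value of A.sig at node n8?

18

1. n0.mk = "yr"  [given at root]
2. n1.hot = "qk"  [terminal]
3. n2.hot = "mp"  [terminal]
4. n3.pre = 4  [len(S.mk) + 2]
5. n4.pre = 0  [0]
6. n5.hot = "zp"  [terminal]
7. n6.hot = "zz"  [terminal]
8. n7.hot = "um"  [terminal]
9. n4.sig = 19  [19]
10. n4.ok = 29  [A.pre + 29]
11. n4.off = false  [A.pre > 0]
12. n8.pre = 2  [A₁.ok * 3 - 85]
13. n9.live = "nv"  [terminal]
14. n10.live = "nx"  [terminal]
15. n8.sig = 18  [A.pre * -1 + 20]
16. n8.ok = -8  [-8]
17. n8.off = false  [A.pre > 2]
18. n3.sig = -5  [A₀.pre - 9]
19. n3.ok = 15  [A₁.sig - 4]
20. n3.off = true  [A₀.pre > 3]
21. n0.env = "xk"  ["xk"]
22. n0.val = true  [A.off == true]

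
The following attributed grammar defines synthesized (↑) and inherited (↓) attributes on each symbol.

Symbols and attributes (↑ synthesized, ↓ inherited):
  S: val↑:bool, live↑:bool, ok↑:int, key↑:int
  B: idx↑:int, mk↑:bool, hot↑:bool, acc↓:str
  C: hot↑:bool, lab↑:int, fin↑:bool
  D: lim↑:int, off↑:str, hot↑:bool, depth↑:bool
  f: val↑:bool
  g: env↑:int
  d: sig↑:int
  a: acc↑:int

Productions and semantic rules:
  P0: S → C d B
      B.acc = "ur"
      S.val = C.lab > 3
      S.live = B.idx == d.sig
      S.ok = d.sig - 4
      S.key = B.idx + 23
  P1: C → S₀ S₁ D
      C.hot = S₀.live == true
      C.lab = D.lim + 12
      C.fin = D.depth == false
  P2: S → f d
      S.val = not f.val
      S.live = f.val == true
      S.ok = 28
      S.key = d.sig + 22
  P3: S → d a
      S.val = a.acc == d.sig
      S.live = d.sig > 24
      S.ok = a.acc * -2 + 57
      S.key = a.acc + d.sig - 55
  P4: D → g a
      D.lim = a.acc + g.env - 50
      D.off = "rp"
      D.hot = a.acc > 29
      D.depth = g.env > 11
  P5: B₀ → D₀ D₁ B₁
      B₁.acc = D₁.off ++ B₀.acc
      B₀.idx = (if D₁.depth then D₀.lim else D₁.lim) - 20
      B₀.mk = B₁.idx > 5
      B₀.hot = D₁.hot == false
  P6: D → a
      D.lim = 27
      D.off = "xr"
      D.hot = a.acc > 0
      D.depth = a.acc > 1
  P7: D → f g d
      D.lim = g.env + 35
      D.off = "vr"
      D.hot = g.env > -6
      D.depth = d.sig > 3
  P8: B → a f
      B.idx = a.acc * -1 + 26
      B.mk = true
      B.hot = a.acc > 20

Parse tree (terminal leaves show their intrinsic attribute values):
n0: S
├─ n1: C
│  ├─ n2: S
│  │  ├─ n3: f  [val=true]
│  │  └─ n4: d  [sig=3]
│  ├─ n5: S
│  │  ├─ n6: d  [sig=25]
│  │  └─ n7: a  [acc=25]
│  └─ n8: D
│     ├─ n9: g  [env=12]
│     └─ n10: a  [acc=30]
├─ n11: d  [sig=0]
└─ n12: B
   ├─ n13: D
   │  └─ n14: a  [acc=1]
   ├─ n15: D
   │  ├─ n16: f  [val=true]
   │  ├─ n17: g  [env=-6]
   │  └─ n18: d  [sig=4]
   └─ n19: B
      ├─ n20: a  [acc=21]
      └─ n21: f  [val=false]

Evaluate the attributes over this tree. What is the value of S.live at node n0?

false

1. n3.val = true  [terminal]
2. n4.sig = 3  [terminal]
3. n2.val = false  [not f.val]
4. n2.live = true  [f.val == true]
5. n2.ok = 28  [28]
6. n2.key = 25  [d.sig + 22]
7. n6.sig = 25  [terminal]
8. n7.acc = 25  [terminal]
9. n5.val = true  [a.acc == d.sig]
10. n5.live = true  [d.sig > 24]
11. n5.ok = 7  [a.acc * -2 + 57]
12. n5.key = -5  [a.acc + d.sig - 55]
13. n9.env = 12  [terminal]
14. n10.acc = 30  [terminal]
15. n8.lim = -8  [a.acc + g.env - 50]
16. n8.off = "rp"  ["rp"]
17. n8.hot = true  [a.acc > 29]
18. n8.depth = true  [g.env > 11]
19. n1.hot = true  [S₀.live == true]
20. n1.lab = 4  [D.lim + 12]
21. n1.fin = false  [D.depth == false]
22. n11.sig = 0  [terminal]
23. n12.acc = "ur"  ["ur"]
24. n14.acc = 1  [terminal]
25. n13.lim = 27  [27]
26. n13.off = "xr"  ["xr"]
27. n13.hot = true  [a.acc > 0]
28. n13.depth = false  [a.acc > 1]
29. n16.val = true  [terminal]
30. n17.env = -6  [terminal]
31. n18.sig = 4  [terminal]
32. n15.lim = 29  [g.env + 35]
33. n15.off = "vr"  ["vr"]
34. n15.hot = false  [g.env > -6]
35. n15.depth = true  [d.sig > 3]
36. n19.acc = "vrur"  [D₁.off ++ B₀.acc]
37. n20.acc = 21  [terminal]
38. n21.val = false  [terminal]
39. n19.idx = 5  [a.acc * -1 + 26]
40. n19.mk = true  [true]
41. n19.hot = true  [a.acc > 20]
42. n12.idx = 7  [(if D₁.depth then D₀.lim else D₁.lim) - 20]
43. n12.mk = false  [B₁.idx > 5]
44. n12.hot = true  [D₁.hot == false]
45. n0.val = true  [C.lab > 3]
46. n0.live = false  [B.idx == d.sig]
47. n0.ok = -4  [d.sig - 4]
48. n0.key = 30  [B.idx + 23]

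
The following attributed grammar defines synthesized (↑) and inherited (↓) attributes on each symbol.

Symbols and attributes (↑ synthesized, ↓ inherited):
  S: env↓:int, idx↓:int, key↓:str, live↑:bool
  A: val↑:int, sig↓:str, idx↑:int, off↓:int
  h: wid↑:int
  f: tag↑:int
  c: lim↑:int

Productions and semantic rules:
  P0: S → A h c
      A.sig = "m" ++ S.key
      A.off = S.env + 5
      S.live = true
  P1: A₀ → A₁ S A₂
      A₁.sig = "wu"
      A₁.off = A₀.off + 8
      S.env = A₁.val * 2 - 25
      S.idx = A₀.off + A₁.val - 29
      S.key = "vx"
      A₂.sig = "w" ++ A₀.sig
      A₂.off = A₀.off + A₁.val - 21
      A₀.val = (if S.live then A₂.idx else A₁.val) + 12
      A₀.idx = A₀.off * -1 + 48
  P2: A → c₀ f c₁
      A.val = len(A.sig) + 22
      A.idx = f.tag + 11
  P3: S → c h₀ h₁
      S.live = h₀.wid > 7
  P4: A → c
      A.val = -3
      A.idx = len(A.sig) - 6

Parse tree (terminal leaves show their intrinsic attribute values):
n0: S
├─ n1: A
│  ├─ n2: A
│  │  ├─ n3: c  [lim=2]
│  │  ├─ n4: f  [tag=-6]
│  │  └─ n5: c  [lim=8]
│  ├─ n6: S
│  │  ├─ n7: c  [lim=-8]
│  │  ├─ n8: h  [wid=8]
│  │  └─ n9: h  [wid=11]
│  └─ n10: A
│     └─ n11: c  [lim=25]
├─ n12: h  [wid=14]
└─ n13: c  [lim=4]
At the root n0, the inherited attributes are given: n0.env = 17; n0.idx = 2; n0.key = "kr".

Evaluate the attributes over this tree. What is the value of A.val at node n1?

10

1. n0.env = 17  [given at root]
2. n0.idx = 2  [given at root]
3. n0.key = "kr"  [given at root]
4. n1.sig = "mkr"  ["m" ++ S.key]
5. n1.off = 22  [S.env + 5]
6. n2.sig = "wu"  ["wu"]
7. n2.off = 30  [A₀.off + 8]
8. n3.lim = 2  [terminal]
9. n4.tag = -6  [terminal]
10. n5.lim = 8  [terminal]
11. n2.val = 24  [len(A.sig) + 22]
12. n2.idx = 5  [f.tag + 11]
13. n6.env = 23  [A₁.val * 2 - 25]
14. n6.idx = 17  [A₀.off + A₁.val - 29]
15. n6.key = "vx"  ["vx"]
16. n7.lim = -8  [terminal]
17. n8.wid = 8  [terminal]
18. n9.wid = 11  [terminal]
19. n6.live = true  [h₀.wid > 7]
20. n10.sig = "wmkr"  ["w" ++ A₀.sig]
21. n10.off = 25  [A₀.off + A₁.val - 21]
22. n11.lim = 25  [terminal]
23. n10.val = -3  [-3]
24. n10.idx = -2  [len(A.sig) - 6]
25. n1.val = 10  [(if S.live then A₂.idx else A₁.val) + 12]
26. n1.idx = 26  [A₀.off * -1 + 48]
27. n12.wid = 14  [terminal]
28. n13.lim = 4  [terminal]
29. n0.live = true  [true]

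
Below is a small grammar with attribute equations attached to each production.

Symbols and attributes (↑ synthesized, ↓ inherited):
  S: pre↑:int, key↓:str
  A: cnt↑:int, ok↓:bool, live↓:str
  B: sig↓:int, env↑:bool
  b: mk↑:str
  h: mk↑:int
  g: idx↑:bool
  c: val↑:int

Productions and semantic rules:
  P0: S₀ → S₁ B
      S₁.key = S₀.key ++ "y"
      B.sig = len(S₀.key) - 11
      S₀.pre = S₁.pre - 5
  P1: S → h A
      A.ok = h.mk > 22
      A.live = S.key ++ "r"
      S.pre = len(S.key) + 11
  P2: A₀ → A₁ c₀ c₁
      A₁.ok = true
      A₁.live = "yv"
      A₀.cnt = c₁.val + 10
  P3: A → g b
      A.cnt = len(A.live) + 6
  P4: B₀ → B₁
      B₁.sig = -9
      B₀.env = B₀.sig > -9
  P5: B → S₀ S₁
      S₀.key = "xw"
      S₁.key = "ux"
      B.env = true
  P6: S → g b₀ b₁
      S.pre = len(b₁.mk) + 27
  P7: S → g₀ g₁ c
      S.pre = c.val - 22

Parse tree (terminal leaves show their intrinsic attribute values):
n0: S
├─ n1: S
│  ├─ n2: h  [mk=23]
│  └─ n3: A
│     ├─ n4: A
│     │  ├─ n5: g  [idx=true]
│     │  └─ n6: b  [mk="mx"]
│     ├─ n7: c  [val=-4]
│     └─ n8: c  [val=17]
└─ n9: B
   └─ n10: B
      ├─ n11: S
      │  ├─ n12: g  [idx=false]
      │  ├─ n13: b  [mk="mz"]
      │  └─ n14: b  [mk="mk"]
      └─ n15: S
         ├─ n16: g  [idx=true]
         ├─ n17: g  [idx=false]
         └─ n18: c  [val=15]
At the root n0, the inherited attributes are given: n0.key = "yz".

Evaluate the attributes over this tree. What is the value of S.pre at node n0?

1. n0.key = "yz"  [given at root]
2. n1.key = "yzy"  [S₀.key ++ "y"]
3. n2.mk = 23  [terminal]
4. n3.ok = true  [h.mk > 22]
5. n3.live = "yzyr"  [S.key ++ "r"]
6. n4.ok = true  [true]
7. n4.live = "yv"  ["yv"]
8. n5.idx = true  [terminal]
9. n6.mk = "mx"  [terminal]
10. n4.cnt = 8  [len(A.live) + 6]
11. n7.val = -4  [terminal]
12. n8.val = 17  [terminal]
13. n3.cnt = 27  [c₁.val + 10]
14. n1.pre = 14  [len(S.key) + 11]
15. n9.sig = -9  [len(S₀.key) - 11]
16. n10.sig = -9  [-9]
17. n11.key = "xw"  ["xw"]
18. n12.idx = false  [terminal]
19. n13.mk = "mz"  [terminal]
20. n14.mk = "mk"  [terminal]
21. n11.pre = 29  [len(b₁.mk) + 27]
22. n15.key = "ux"  ["ux"]
23. n16.idx = true  [terminal]
24. n17.idx = false  [terminal]
25. n18.val = 15  [terminal]
26. n15.pre = -7  [c.val - 22]
27. n10.env = true  [true]
28. n9.env = false  [B₀.sig > -9]
29. n0.pre = 9  [S₁.pre - 5]

9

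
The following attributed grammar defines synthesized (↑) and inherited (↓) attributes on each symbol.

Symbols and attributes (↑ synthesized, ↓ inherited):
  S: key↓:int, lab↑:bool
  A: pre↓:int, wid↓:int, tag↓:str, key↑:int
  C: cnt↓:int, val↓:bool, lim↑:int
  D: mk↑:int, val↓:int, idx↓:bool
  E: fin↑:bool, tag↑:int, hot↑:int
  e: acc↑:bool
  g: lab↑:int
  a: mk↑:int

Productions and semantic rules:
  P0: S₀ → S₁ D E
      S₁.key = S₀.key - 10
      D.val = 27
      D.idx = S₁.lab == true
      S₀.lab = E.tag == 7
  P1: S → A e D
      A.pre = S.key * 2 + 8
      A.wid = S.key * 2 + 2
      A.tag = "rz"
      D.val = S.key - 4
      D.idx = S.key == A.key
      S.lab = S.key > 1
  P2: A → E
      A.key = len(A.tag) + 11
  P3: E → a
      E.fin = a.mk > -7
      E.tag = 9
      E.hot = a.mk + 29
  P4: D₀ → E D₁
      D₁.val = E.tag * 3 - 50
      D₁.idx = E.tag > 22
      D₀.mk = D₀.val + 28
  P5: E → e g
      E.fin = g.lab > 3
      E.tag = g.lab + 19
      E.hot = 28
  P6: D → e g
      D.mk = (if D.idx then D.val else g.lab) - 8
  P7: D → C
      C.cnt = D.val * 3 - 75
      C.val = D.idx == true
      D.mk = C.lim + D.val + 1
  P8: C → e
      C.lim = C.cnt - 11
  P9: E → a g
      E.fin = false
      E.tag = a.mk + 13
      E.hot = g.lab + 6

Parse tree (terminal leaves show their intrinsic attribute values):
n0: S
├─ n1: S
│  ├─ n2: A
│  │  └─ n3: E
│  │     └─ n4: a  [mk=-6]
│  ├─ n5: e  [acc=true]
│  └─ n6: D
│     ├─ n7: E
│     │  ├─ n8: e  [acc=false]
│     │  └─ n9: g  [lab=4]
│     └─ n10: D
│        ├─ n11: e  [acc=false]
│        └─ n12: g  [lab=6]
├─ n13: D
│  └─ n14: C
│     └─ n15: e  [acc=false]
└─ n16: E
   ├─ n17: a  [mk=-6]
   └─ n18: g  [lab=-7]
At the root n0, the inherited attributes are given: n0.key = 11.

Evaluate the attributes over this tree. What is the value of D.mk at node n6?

1. n0.key = 11  [given at root]
2. n1.key = 1  [S₀.key - 10]
3. n2.pre = 10  [S.key * 2 + 8]
4. n2.wid = 4  [S.key * 2 + 2]
5. n2.tag = "rz"  ["rz"]
6. n4.mk = -6  [terminal]
7. n3.fin = true  [a.mk > -7]
8. n3.tag = 9  [9]
9. n3.hot = 23  [a.mk + 29]
10. n2.key = 13  [len(A.tag) + 11]
11. n5.acc = true  [terminal]
12. n6.val = -3  [S.key - 4]
13. n6.idx = false  [S.key == A.key]
14. n8.acc = false  [terminal]
15. n9.lab = 4  [terminal]
16. n7.fin = true  [g.lab > 3]
17. n7.tag = 23  [g.lab + 19]
18. n7.hot = 28  [28]
19. n10.val = 19  [E.tag * 3 - 50]
20. n10.idx = true  [E.tag > 22]
21. n11.acc = false  [terminal]
22. n12.lab = 6  [terminal]
23. n10.mk = 11  [(if D.idx then D.val else g.lab) - 8]
24. n6.mk = 25  [D₀.val + 28]
25. n1.lab = false  [S.key > 1]
26. n13.val = 27  [27]
27. n13.idx = false  [S₁.lab == true]
28. n14.cnt = 6  [D.val * 3 - 75]
29. n14.val = false  [D.idx == true]
30. n15.acc = false  [terminal]
31. n14.lim = -5  [C.cnt - 11]
32. n13.mk = 23  [C.lim + D.val + 1]
33. n17.mk = -6  [terminal]
34. n18.lab = -7  [terminal]
35. n16.fin = false  [false]
36. n16.tag = 7  [a.mk + 13]
37. n16.hot = -1  [g.lab + 6]
38. n0.lab = true  [E.tag == 7]

25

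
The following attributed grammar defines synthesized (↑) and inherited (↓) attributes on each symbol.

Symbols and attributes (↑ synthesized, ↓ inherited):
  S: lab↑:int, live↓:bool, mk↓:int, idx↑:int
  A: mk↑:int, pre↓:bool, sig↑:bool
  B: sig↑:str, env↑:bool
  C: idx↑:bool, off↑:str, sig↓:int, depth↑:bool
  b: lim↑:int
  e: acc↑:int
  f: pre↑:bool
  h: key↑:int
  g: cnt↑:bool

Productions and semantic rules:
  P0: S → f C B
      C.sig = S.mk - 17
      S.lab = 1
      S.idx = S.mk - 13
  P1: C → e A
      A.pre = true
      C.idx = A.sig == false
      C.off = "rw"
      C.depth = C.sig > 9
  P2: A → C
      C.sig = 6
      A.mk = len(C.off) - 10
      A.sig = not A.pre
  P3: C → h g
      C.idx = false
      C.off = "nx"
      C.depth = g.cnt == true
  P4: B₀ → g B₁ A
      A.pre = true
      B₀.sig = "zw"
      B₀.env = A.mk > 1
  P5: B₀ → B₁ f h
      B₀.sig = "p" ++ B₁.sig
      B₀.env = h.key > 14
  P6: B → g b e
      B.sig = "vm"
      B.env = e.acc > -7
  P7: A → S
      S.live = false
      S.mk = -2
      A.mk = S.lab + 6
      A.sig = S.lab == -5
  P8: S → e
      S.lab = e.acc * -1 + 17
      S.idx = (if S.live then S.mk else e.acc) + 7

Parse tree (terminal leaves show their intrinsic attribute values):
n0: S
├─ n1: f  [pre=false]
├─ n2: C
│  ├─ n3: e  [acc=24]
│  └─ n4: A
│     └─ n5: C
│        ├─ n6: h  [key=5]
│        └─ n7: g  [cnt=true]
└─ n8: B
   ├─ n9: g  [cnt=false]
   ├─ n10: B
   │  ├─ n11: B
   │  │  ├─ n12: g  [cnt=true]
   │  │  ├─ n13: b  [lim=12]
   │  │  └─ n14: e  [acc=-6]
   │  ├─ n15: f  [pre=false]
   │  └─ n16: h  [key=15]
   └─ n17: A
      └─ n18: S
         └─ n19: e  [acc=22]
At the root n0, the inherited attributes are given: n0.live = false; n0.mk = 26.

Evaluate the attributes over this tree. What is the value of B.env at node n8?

1. n0.live = false  [given at root]
2. n0.mk = 26  [given at root]
3. n1.pre = false  [terminal]
4. n2.sig = 9  [S.mk - 17]
5. n3.acc = 24  [terminal]
6. n4.pre = true  [true]
7. n5.sig = 6  [6]
8. n6.key = 5  [terminal]
9. n7.cnt = true  [terminal]
10. n5.idx = false  [false]
11. n5.off = "nx"  ["nx"]
12. n5.depth = true  [g.cnt == true]
13. n4.mk = -8  [len(C.off) - 10]
14. n4.sig = false  [not A.pre]
15. n2.idx = true  [A.sig == false]
16. n2.off = "rw"  ["rw"]
17. n2.depth = false  [C.sig > 9]
18. n9.cnt = false  [terminal]
19. n12.cnt = true  [terminal]
20. n13.lim = 12  [terminal]
21. n14.acc = -6  [terminal]
22. n11.sig = "vm"  ["vm"]
23. n11.env = true  [e.acc > -7]
24. n15.pre = false  [terminal]
25. n16.key = 15  [terminal]
26. n10.sig = "pvm"  ["p" ++ B₁.sig]
27. n10.env = true  [h.key > 14]
28. n17.pre = true  [true]
29. n18.live = false  [false]
30. n18.mk = -2  [-2]
31. n19.acc = 22  [terminal]
32. n18.lab = -5  [e.acc * -1 + 17]
33. n18.idx = 29  [(if S.live then S.mk else e.acc) + 7]
34. n17.mk = 1  [S.lab + 6]
35. n17.sig = true  [S.lab == -5]
36. n8.sig = "zw"  ["zw"]
37. n8.env = false  [A.mk > 1]
38. n0.lab = 1  [1]
39. n0.idx = 13  [S.mk - 13]

false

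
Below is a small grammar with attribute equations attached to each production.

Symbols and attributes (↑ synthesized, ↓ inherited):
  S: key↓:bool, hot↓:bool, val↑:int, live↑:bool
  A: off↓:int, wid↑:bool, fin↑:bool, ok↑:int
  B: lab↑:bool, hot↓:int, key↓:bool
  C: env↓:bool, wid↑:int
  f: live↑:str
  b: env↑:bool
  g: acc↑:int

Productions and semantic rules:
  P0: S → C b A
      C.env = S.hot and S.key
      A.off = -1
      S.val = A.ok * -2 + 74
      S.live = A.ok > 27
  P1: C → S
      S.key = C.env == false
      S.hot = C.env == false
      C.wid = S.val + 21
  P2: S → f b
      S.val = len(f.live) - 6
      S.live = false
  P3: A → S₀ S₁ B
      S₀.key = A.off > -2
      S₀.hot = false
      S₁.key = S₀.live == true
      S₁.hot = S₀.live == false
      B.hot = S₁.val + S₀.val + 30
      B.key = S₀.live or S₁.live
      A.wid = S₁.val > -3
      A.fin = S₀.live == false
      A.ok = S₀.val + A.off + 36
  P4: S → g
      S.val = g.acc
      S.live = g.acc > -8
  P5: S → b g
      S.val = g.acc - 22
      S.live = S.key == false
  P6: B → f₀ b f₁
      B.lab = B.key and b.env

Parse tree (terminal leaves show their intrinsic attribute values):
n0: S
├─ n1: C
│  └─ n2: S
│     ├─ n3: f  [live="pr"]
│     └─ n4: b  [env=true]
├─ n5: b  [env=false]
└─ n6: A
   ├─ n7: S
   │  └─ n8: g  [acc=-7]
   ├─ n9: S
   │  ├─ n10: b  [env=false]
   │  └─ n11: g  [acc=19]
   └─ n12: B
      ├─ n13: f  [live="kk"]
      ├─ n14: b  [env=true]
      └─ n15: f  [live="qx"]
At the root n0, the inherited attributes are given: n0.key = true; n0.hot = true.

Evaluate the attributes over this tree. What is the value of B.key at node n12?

true

1. n0.key = true  [given at root]
2. n0.hot = true  [given at root]
3. n1.env = true  [S.hot and S.key]
4. n2.key = false  [C.env == false]
5. n2.hot = false  [C.env == false]
6. n3.live = "pr"  [terminal]
7. n4.env = true  [terminal]
8. n2.val = -4  [len(f.live) - 6]
9. n2.live = false  [false]
10. n1.wid = 17  [S.val + 21]
11. n5.env = false  [terminal]
12. n6.off = -1  [-1]
13. n7.key = true  [A.off > -2]
14. n7.hot = false  [false]
15. n8.acc = -7  [terminal]
16. n7.val = -7  [g.acc]
17. n7.live = true  [g.acc > -8]
18. n9.key = true  [S₀.live == true]
19. n9.hot = false  [S₀.live == false]
20. n10.env = false  [terminal]
21. n11.acc = 19  [terminal]
22. n9.val = -3  [g.acc - 22]
23. n9.live = false  [S.key == false]
24. n12.hot = 20  [S₁.val + S₀.val + 30]
25. n12.key = true  [S₀.live or S₁.live]
26. n13.live = "kk"  [terminal]
27. n14.env = true  [terminal]
28. n15.live = "qx"  [terminal]
29. n12.lab = true  [B.key and b.env]
30. n6.wid = false  [S₁.val > -3]
31. n6.fin = false  [S₀.live == false]
32. n6.ok = 28  [S₀.val + A.off + 36]
33. n0.val = 18  [A.ok * -2 + 74]
34. n0.live = true  [A.ok > 27]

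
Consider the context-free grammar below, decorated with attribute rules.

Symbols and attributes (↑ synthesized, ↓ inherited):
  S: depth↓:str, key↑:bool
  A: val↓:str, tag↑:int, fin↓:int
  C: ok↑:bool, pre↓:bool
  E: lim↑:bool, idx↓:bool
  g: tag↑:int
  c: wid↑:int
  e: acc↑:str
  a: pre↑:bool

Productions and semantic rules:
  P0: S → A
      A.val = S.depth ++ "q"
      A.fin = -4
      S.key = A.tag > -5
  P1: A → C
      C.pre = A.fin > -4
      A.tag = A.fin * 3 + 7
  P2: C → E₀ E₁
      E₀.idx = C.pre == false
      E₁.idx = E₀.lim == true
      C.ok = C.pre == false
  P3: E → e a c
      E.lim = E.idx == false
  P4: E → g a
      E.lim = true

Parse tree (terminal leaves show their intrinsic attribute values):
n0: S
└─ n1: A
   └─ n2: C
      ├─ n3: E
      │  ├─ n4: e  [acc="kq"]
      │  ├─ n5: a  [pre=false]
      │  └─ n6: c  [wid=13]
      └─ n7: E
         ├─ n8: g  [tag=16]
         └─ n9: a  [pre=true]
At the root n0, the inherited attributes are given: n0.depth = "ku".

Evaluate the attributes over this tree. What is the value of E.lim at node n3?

false

1. n0.depth = "ku"  [given at root]
2. n1.val = "kuq"  [S.depth ++ "q"]
3. n1.fin = -4  [-4]
4. n2.pre = false  [A.fin > -4]
5. n3.idx = true  [C.pre == false]
6. n4.acc = "kq"  [terminal]
7. n5.pre = false  [terminal]
8. n6.wid = 13  [terminal]
9. n3.lim = false  [E.idx == false]
10. n7.idx = false  [E₀.lim == true]
11. n8.tag = 16  [terminal]
12. n9.pre = true  [terminal]
13. n7.lim = true  [true]
14. n2.ok = true  [C.pre == false]
15. n1.tag = -5  [A.fin * 3 + 7]
16. n0.key = false  [A.tag > -5]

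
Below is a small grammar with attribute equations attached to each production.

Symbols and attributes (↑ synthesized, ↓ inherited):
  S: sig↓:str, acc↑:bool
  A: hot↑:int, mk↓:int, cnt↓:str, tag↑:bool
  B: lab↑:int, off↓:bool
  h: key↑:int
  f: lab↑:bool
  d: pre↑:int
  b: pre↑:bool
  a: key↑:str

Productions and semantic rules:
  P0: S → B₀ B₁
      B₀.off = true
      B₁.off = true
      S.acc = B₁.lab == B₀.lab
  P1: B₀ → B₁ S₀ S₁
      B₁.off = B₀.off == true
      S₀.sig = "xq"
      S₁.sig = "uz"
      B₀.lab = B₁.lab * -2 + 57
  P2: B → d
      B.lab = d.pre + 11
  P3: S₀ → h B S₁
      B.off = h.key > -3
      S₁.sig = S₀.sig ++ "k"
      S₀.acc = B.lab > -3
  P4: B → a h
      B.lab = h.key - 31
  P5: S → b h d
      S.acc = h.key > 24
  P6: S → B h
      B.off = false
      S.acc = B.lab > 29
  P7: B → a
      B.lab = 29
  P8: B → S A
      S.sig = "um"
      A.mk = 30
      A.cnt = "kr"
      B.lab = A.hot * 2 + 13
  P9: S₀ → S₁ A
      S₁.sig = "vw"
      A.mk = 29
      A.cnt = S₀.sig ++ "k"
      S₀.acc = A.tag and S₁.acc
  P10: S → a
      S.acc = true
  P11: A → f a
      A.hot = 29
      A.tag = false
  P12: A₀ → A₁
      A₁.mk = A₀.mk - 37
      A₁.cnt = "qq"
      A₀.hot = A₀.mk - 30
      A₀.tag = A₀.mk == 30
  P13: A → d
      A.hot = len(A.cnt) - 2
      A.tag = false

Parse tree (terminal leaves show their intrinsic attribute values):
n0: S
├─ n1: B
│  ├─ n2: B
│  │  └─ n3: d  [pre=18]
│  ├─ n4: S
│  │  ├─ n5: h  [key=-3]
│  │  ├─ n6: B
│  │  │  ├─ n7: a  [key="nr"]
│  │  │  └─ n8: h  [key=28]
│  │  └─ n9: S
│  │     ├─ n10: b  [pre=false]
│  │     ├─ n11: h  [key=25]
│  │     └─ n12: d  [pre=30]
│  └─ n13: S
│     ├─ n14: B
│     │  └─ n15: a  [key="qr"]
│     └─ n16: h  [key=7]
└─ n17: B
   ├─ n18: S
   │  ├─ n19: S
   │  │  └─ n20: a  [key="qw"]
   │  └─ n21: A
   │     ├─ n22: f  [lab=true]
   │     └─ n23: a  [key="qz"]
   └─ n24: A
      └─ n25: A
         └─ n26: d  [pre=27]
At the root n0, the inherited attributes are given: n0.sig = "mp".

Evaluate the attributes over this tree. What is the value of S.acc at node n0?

1. n0.sig = "mp"  [given at root]
2. n1.off = true  [true]
3. n2.off = true  [B₀.off == true]
4. n3.pre = 18  [terminal]
5. n2.lab = 29  [d.pre + 11]
6. n4.sig = "xq"  ["xq"]
7. n5.key = -3  [terminal]
8. n6.off = false  [h.key > -3]
9. n7.key = "nr"  [terminal]
10. n8.key = 28  [terminal]
11. n6.lab = -3  [h.key - 31]
12. n9.sig = "xqk"  [S₀.sig ++ "k"]
13. n10.pre = false  [terminal]
14. n11.key = 25  [terminal]
15. n12.pre = 30  [terminal]
16. n9.acc = true  [h.key > 24]
17. n4.acc = false  [B.lab > -3]
18. n13.sig = "uz"  ["uz"]
19. n14.off = false  [false]
20. n15.key = "qr"  [terminal]
21. n14.lab = 29  [29]
22. n16.key = 7  [terminal]
23. n13.acc = false  [B.lab > 29]
24. n1.lab = -1  [B₁.lab * -2 + 57]
25. n17.off = true  [true]
26. n18.sig = "um"  ["um"]
27. n19.sig = "vw"  ["vw"]
28. n20.key = "qw"  [terminal]
29. n19.acc = true  [true]
30. n21.mk = 29  [29]
31. n21.cnt = "umk"  [S₀.sig ++ "k"]
32. n22.lab = true  [terminal]
33. n23.key = "qz"  [terminal]
34. n21.hot = 29  [29]
35. n21.tag = false  [false]
36. n18.acc = false  [A.tag and S₁.acc]
37. n24.mk = 30  [30]
38. n24.cnt = "kr"  ["kr"]
39. n25.mk = -7  [A₀.mk - 37]
40. n25.cnt = "qq"  ["qq"]
41. n26.pre = 27  [terminal]
42. n25.hot = 0  [len(A.cnt) - 2]
43. n25.tag = false  [false]
44. n24.hot = 0  [A₀.mk - 30]
45. n24.tag = true  [A₀.mk == 30]
46. n17.lab = 13  [A.hot * 2 + 13]
47. n0.acc = false  [B₁.lab == B₀.lab]

false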